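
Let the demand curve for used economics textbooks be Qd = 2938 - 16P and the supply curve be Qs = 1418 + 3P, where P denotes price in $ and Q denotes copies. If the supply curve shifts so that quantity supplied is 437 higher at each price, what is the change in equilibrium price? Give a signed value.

ΔP = -23

Set Qd = Qs: 2938 - 16P = 1418 + 3P, so 1520 = 19P and P* = 80.
Substitute back: Q* = 2938 - 16(80) = 1658.
After the shift, supply is Qs = 1855 + 3P.
New equilibrium: 1083 = 19P, so P = 57 and Q = 2026.
ΔP = 57 - 80 = -23.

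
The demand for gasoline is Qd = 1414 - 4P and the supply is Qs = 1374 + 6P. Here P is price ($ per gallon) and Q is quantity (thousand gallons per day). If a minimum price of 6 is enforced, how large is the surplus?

Evaluating both curves at the floor price 6 gives Qd = 1390, Qs = 1410.
Surplus = Qs - Qd = 1410 - 1390 = 20.

Surplus = 20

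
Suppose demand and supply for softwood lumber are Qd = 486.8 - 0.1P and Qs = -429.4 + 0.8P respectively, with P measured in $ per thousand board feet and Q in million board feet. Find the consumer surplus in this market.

Set Qd = Qs: 486.8 - 0.1P = -429.4 + 0.8P, so 916.2 = 0.9P and P* = 1018.
From the demand curve, Q* = 486.8 - 0.1(1018) = 385.
Demand choke price (Qd = 0): P = 486.8/0.1 = 4868. Consumer surplus = ½ × (4868 - 1018) × 385 = 741125.

Consumer surplus = 741125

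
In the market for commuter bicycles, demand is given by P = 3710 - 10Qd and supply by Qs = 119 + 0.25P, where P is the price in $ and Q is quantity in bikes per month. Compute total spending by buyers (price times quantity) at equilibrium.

Total spending by buyers = 215280

In direct form, Qd = 371 - 0.1P.
The market clears where 371 - 0.1P = 119 + 0.25P. Rearranging, 0.35P = 252, hence P* = 720.
Substitute back: Q* = 371 - 0.1(720) = 299.
Total spending by buyers = P* × Q* = 720 × 299 = 215280.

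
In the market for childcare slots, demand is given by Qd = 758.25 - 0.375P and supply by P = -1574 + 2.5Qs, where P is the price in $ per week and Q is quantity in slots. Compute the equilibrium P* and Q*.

P* = 166, Q* = 696

Inverting to quantity form: Qs = 629.6 + 0.4P.
At equilibrium Qd = Qs, so 758.25 - 0.375P = 629.6 + 0.4P; collecting terms, 128.65 = 0.775P and P* = 166.
From the demand curve, Q* = 758.25 - 0.375(166) = 696.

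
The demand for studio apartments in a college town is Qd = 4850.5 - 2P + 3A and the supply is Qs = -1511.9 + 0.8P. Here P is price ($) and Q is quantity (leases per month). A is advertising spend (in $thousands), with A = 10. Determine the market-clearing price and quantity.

With A = 10, demand is Qd = 4880.5 - 2P.
Set Qd = Qs: 4880.5 - 2P = -1511.9 + 0.8P, so 6392.4 = 2.8P and P* = 2283.
Then Q* = 4880.5 - 2(2283) = 314.5.

P* = 2283, Q* = 314.5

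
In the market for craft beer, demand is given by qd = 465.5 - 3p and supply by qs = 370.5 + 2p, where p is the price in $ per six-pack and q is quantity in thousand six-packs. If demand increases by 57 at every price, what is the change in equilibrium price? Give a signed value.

Δp = 11.4

Equating demand and supply, 465.5 - 3p = 370.5 + 2p gives 5p = 95, so p* = 19.
Substitute back: q* = 465.5 - 3(19) = 408.5.
After the shift, demand is qd = 522.5 - 3p.
New equilibrium: 152 = 5p, so p = 30.4 and q = 431.3.
Δp = 30.4 - 19 = 11.4.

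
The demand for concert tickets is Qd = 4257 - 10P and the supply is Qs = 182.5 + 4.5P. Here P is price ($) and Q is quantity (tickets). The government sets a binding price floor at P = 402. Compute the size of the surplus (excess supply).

Evaluating both curves at the floor price 402 gives Qd = 237, Qs = 1991.5.
Surplus = Qs - Qd = 1991.5 - 237 = 1754.5.

Surplus = 1754.5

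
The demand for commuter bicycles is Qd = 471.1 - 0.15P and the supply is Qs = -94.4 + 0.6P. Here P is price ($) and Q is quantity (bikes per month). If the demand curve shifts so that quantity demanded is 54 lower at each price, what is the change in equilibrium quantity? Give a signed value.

ΔQ = -43.2

At equilibrium Qd = Qs, so 471.1 - 0.15P = -94.4 + 0.6P; collecting terms, 565.5 = 0.75P and P* = 754.
Plugging P* into demand: Q* = 471.1 - 0.15(754) = 358.
After the shift, demand is Qd = 417.1 - 0.15P.
The new intersection has 511.5 = 0.75P, i.e. P = 682, Q = 314.8.
ΔQ = 314.8 - 358 = -43.2.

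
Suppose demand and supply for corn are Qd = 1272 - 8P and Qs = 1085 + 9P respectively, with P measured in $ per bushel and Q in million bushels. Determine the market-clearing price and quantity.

Equating demand and supply, 1272 - 8P = 1085 + 9P gives 17P = 187, so P* = 11.
Plugging P* into demand: Q* = 1272 - 8(11) = 1184.

P* = 11, Q* = 1184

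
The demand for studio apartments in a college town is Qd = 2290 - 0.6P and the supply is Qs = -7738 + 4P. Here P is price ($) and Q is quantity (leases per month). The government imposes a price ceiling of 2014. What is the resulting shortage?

Shortage = 763.6

With P fixed at 2014, quantity demanded is 1081.6 and quantity supplied is 318.
Shortage = Qd - Qs = 1081.6 - 318 = 763.6.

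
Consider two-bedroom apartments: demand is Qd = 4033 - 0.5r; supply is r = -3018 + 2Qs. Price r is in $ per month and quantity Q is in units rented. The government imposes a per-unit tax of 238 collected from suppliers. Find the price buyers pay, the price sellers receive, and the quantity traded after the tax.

Rewriting in direct form: Qs = 1509 + 0.5r.
The tax drives a wedge r_b - r_s = 238. Substituting r_s = r_b - 238 into supply: Qs = 1390 + 0.5r_b.
Market clearing requires 4033 - 0.5r_b = 1390 + 0.5r_b; hence 2643 = r_b and r_b = 2643.
So r_s = 2405 and the quantity traded is Q = 4033 - 0.5(2643) = 2711.5.

r_b = 2643, r_s = 2405, Q = 2711.5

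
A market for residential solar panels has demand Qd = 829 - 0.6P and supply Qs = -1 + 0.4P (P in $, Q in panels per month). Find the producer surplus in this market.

Producer surplus = 136951.25

At equilibrium Qd = Qs, so 829 - 0.6P = -1 + 0.4P; collecting terms, 830 = P and P* = 830.
Plugging P* into demand: Q* = 829 - 0.6(830) = 331.
Supply choke price (Qs = 0): P = 2.5. Producer surplus = ½ × (830 - 2.5) × 331 = 136951.25.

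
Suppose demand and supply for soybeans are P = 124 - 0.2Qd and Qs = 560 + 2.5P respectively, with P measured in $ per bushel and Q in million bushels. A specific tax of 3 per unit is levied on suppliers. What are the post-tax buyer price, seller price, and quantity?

Inverting to quantity form: Qd = 620 - 5P.
Suppliers keep P_s = P_b - 3 per unit, so supply in terms of the buyer price is Qs = 552.5 + 2.5P_b.
Market clearing requires 620 - 5P_b = 552.5 + 2.5P_b; hence 67.5 = 7.5P_b and P_b = 9.
So P_s = 6 and the quantity traded is Q = 620 - 5(9) = 575.

P_b = 9, P_s = 6, Q = 575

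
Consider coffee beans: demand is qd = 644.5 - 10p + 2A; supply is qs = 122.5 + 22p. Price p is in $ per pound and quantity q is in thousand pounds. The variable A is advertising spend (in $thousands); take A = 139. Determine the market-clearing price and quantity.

With A = 139, demand is qd = 922.5 - 10p.
Set qd = qs: 922.5 - 10p = 122.5 + 22p, so 800 = 32p and p* = 25.
Plugging p* into demand: q* = 922.5 - 10(25) = 672.5.

p* = 25, q* = 672.5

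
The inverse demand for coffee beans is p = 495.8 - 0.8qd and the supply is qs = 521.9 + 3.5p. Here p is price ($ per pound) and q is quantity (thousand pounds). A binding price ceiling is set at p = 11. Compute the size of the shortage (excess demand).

Shortage = 45.6

Rewriting in direct form: qd = 619.75 - 1.25p.
Evaluating both curves at the ceiling price 11 gives qd = 606, qs = 560.4.
Shortage = qd - qs = 606 - 560.4 = 45.6.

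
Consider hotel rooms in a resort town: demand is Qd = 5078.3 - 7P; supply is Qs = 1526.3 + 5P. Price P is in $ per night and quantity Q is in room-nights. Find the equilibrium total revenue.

Total revenue = 889864.8

At equilibrium Qd = Qs, so 5078.3 - 7P = 1526.3 + 5P; collecting terms, 3552 = 12P and P* = 296.
Substitute back: Q* = 5078.3 - 7(296) = 3006.3.
Total revenue = P* × Q* = 296 × 3006.3 = 889864.8.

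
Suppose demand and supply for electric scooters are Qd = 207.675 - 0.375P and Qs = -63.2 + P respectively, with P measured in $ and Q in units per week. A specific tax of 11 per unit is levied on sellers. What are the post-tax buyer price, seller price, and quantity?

With a tax of 11 on sellers, they supply based on the net price P_s = P_b - 11, so Qs = -74.2 + P_b.
Set Qd = Qs: 207.675 - 0.375P_b = -74.2 + P_b, so 281.875 = 1.375P_b and P_b = 205.
Then P_s = 205 - 11 = 194 and Q = 207.675 - 0.375(205) = 130.8.

P_b = 205, P_s = 194, Q = 130.8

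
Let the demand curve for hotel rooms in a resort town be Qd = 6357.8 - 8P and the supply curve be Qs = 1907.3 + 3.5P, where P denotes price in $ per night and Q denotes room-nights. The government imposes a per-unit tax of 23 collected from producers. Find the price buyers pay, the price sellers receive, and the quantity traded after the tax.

P_b = 394, P_s = 371, Q = 3205.8

With a tax of 23 on producers, they supply based on the net price P_s = P_b - 23, so Qs = 1826.8 + 3.5P_b.
Market clearing requires 6357.8 - 8P_b = 1826.8 + 3.5P_b; hence 4531 = 11.5P_b and P_b = 394.
So P_s = 371 and the quantity traded is Q = 6357.8 - 8(394) = 3205.8.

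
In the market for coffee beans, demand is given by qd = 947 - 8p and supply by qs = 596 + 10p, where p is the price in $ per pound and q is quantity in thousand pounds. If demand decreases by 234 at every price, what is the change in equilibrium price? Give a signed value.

Δp = -13

The market clears where 947 - 8p = 596 + 10p. Rearranging, 18p = 351, hence p* = 19.5.
From the demand curve, q* = 947 - 8(19.5) = 791.
After the shift, demand is qd = 713 - 8p.
Re-solving, 18p = 117 gives p = 6.5 and q = 661.
Δp = 6.5 - 19.5 = -13.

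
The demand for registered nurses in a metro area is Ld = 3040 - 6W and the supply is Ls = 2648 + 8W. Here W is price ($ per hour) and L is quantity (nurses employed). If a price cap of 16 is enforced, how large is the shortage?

With W fixed at 16, quantity demanded is 2944 and quantity supplied is 2776.
Shortage = Ld - Ls = 2944 - 2776 = 168.

Shortage = 168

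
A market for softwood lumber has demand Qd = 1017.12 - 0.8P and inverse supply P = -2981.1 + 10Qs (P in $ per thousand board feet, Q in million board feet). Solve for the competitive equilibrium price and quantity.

P* = 798.9, Q* = 378

Inverting to quantity form: Qs = 298.11 + 0.1P.
At equilibrium Qd = Qs, so 1017.12 - 0.8P = 298.11 + 0.1P; collecting terms, 719.01 = 0.9P and P* = 798.9.
Then Q* = 1017.12 - 0.8(798.9) = 378.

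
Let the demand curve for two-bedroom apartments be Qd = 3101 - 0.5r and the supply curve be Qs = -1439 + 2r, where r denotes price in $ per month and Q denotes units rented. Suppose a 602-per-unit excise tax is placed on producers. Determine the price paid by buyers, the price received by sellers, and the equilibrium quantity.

With a tax of 602 on producers, they supply based on the net price r_s = r_b - 602, so Qs = -2643 + 2r_b.
Equate demand and the shifted supply: 3101 - 0.5r_b = -2643 + 2r_b, giving 2.5r_b = 5744, so r_b = 2297.6.
So r_s = 1695.6 and the quantity traded is Q = 3101 - 0.5(2297.6) = 1952.2.

r_b = 2297.6, r_s = 1695.6, Q = 1952.2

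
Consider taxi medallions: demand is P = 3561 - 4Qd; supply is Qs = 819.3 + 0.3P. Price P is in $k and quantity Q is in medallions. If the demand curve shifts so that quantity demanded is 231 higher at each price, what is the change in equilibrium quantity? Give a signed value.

Inverting to quantity form: Qd = 890.25 - 0.25P.
At equilibrium Qd = Qs, so 890.25 - 0.25P = 819.3 + 0.3P; collecting terms, 70.95 = 0.55P and P* = 129.
Then Q* = 890.25 - 0.25(129) = 858.
After the shift, demand is Qd = 1121.25 - 0.25P.
The new intersection has 301.95 = 0.55P, i.e. P = 549, Q = 984.
ΔQ = 984 - 858 = 126.

ΔQ = 126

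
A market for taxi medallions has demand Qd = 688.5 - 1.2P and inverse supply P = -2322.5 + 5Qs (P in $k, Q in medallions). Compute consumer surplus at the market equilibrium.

Consumer surplus = 102713.4375

In direct form, Qs = 464.5 + 0.2P.
At equilibrium Qd = Qs, so 688.5 - 1.2P = 464.5 + 0.2P; collecting terms, 224 = 1.4P and P* = 160.
From the demand curve, Q* = 688.5 - 1.2(160) = 496.5.
Demand choke price (Qd = 0): P = 688.5/1.2 = 573.75. Consumer surplus = ½ × (573.75 - 160) × 496.5 = 102713.4375.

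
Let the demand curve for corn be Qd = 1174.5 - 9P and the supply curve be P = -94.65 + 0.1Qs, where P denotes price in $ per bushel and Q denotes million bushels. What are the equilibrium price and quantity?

P* = 12, Q* = 1066.5

Inverting to quantity form: Qs = 946.5 + 10P.
Equating demand and supply, 1174.5 - 9P = 946.5 + 10P gives 19P = 228, so P* = 12.
Then Q* = 1174.5 - 9(12) = 1066.5.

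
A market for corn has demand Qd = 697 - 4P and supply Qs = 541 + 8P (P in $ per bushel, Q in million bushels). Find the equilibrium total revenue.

Set Qd = Qs: 697 - 4P = 541 + 8P, so 156 = 12P and P* = 13.
Then Q* = 697 - 4(13) = 645.
Total revenue = P* × Q* = 13 × 645 = 8385.

Total revenue = 8385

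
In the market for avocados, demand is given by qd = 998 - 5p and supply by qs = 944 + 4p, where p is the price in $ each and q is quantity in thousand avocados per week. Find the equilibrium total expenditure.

Total expenditure = 5808

Set qd = qs: 998 - 5p = 944 + 4p, so 54 = 9p and p* = 6.
Plugging p* into demand: q* = 998 - 5(6) = 968.
Total expenditure = p* × q* = 6 × 968 = 5808.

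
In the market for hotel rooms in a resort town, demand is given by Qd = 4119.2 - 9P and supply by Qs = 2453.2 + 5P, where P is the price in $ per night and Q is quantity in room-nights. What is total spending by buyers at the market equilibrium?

Equating demand and supply, 4119.2 - 9P = 2453.2 + 5P gives 14P = 1666, so P* = 119.
Plugging P* into demand: Q* = 4119.2 - 9(119) = 3048.2.
Total spending by buyers = P* × Q* = 119 × 3048.2 = 362735.8.

Total spending by buyers = 362735.8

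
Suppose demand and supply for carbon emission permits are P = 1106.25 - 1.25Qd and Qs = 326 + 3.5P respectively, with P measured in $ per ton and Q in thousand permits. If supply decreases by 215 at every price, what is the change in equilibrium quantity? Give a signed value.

ΔQ = -40

Solving each curve for Q: Qd = 885 - 0.8P.
The market clears where 885 - 0.8P = 326 + 3.5P. Rearranging, 4.3P = 559, hence P* = 130.
From the demand curve, Q* = 885 - 0.8(130) = 781.
After the shift, supply is Qs = 111 + 3.5P.
The new intersection has 774 = 4.3P, i.e. P = 180, Q = 741.
ΔQ = 741 - 781 = -40.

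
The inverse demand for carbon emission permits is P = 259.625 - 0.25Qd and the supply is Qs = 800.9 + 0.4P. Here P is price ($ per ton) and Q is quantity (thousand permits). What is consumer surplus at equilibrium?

Consumer surplus = 84563.28125

In direct form, Qd = 1038.5 - 4P.
Set Qd = Qs: 1038.5 - 4P = 800.9 + 0.4P, so 237.6 = 4.4P and P* = 54.
Substitute back: Q* = 1038.5 - 4(54) = 822.5.
Demand choke price (Qd = 0): P = 1038.5/4 = 259.625. Consumer surplus = ½ × (259.625 - 54) × 822.5 = 84563.28125.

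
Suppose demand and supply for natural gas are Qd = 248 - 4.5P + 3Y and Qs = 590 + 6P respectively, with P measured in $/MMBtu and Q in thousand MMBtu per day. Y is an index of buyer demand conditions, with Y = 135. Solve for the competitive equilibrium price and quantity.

With Y = 135, demand is Qd = 653 - 4.5P.
Set Qd = Qs: 653 - 4.5P = 590 + 6P, so 63 = 10.5P and P* = 6.
Substitute back: Q* = 653 - 4.5(6) = 626.

P* = 6, Q* = 626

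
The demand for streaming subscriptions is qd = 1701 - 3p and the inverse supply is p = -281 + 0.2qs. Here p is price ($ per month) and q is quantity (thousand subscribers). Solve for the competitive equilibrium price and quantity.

p* = 37, q* = 1590

In direct form, qs = 1405 + 5p.
At equilibrium qd = qs, so 1701 - 3p = 1405 + 5p; collecting terms, 296 = 8p and p* = 37.
Plugging p* into demand: q* = 1701 - 3(37) = 1590.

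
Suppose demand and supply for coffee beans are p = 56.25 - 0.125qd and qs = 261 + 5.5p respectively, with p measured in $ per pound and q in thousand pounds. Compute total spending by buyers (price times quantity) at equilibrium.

In direct form, qd = 450 - 8p.
Set qd = qs: 450 - 8p = 261 + 5.5p, so 189 = 13.5p and p* = 14.
Plugging p* into demand: q* = 450 - 8(14) = 338.
Total spending by buyers = p* × q* = 14 × 338 = 4732.

Total spending by buyers = 4732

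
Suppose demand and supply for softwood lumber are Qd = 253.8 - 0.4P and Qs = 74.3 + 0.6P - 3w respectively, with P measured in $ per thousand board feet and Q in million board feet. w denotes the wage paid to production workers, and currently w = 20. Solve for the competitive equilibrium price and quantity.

With w = 20, supply is Qs = 14.3 + 0.6P.
Set Qd = Qs: 253.8 - 0.4P = 14.3 + 0.6P, so 239.5 = P and P* = 239.5.
Then Q* = 253.8 - 0.4(239.5) = 158.

P* = 239.5, Q* = 158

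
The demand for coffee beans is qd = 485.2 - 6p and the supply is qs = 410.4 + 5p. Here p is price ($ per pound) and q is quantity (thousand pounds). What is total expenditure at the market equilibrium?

Set qd = qs: 485.2 - 6p = 410.4 + 5p, so 74.8 = 11p and p* = 6.8.
From the demand curve, q* = 485.2 - 6(6.8) = 444.4.
Total expenditure = p* × q* = 6.8 × 444.4 = 3021.92.

Total expenditure = 3021.92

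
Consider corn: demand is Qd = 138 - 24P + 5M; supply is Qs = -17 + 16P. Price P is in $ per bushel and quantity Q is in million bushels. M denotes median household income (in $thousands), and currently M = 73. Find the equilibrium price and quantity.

With M = 73, demand is Qd = 503 - 24P.
The market clears where 503 - 24P = -17 + 16P. Rearranging, 40P = 520, hence P* = 13.
Plugging P* into demand: Q* = 503 - 24(13) = 191.

P* = 13, Q* = 191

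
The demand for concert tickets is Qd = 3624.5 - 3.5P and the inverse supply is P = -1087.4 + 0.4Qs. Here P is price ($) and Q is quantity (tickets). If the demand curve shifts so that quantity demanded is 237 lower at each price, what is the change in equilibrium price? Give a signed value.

In direct form, Qs = 2718.5 + 2.5P.
Equating demand and supply, 3624.5 - 3.5P = 2718.5 + 2.5P gives 6P = 906, so P* = 151.
Then Q* = 3624.5 - 3.5(151) = 3096.
After the shift, demand is Qd = 3387.5 - 3.5P.
Re-solving, 6P = 669 gives P = 111.5 and Q = 2997.25.
ΔP = 111.5 - 151 = -39.5.

ΔP = -39.5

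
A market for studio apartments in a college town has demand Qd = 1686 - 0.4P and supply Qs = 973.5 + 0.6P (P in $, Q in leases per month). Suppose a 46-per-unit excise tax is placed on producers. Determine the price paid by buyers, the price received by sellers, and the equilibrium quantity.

Producers keep P_s = P_b - 46 per unit, so supply in terms of the buyer price is Qs = 945.9 + 0.6P_b.
Equate demand and the shifted supply: 1686 - 0.4P_b = 945.9 + 0.6P_b, giving P_b = 740.1, so P_b = 740.1.
Then P_s = 740.1 - 46 = 694.1 and Q = 1686 - 0.4(740.1) = 1389.96.

P_b = 740.1, P_s = 694.1, Q = 1389.96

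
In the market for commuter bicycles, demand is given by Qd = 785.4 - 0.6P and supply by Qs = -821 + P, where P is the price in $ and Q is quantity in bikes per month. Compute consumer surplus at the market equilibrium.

Set Qd = Qs: 785.4 - 0.6P = -821 + P, so 1606.4 = 1.6P and P* = 1004.
Then Q* = 785.4 - 0.6(1004) = 183.
Demand choke price (Qd = 0): P = 785.4/0.6 = 1309. Consumer surplus = ½ × (1309 - 1004) × 183 = 27907.5.

Consumer surplus = 27907.5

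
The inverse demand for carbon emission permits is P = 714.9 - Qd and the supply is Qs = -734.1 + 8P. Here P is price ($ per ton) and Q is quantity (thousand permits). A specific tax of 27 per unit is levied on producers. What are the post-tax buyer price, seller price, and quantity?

In direct form, Qd = 714.9 - P.
With a tax of 27 on producers, they supply based on the net price P_s = P_b - 27, so Qs = -950.1 + 8P_b.
Set Qd = Qs: 714.9 - P_b = -950.1 + 8P_b, so 1665 = 9P_b and P_b = 185.
Then P_s = 185 - 27 = 158 and Q = 714.9 - 185 = 529.9.

P_b = 185, P_s = 158, Q = 529.9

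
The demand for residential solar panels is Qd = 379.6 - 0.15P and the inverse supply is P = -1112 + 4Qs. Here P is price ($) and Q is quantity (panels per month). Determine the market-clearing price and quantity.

Solving each curve for Q: Qs = 278 + 0.25P.
Set Qd = Qs: 379.6 - 0.15P = 278 + 0.25P, so 101.6 = 0.4P and P* = 254.
Then Q* = 379.6 - 0.15(254) = 341.5.

P* = 254, Q* = 341.5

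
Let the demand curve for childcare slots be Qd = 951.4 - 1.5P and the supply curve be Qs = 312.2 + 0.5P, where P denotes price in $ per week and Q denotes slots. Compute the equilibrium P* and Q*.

The market clears where 951.4 - 1.5P = 312.2 + 0.5P. Rearranging, 2P = 639.2, hence P* = 319.6.
Substitute back: Q* = 951.4 - 1.5(319.6) = 472.

P* = 319.6, Q* = 472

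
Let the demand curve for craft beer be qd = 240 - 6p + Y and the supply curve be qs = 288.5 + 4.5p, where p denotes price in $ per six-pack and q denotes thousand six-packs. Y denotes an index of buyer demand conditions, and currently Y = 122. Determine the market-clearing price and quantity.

With Y = 122, demand is qd = 362 - 6p.
The market clears where 362 - 6p = 288.5 + 4.5p. Rearranging, 10.5p = 73.5, hence p* = 7.
Then q* = 362 - 6(7) = 320.

p* = 7, q* = 320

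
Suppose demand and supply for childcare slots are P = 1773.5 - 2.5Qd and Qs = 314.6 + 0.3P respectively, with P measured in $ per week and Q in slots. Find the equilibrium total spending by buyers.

Total spending by buyers = 272863.2

In direct form, Qd = 709.4 - 0.4P.
Equating demand and supply, 709.4 - 0.4P = 314.6 + 0.3P gives 0.7P = 394.8, so P* = 564.
Substitute back: Q* = 709.4 - 0.4(564) = 483.8.
Total spending by buyers = P* × Q* = 564 × 483.8 = 272863.2.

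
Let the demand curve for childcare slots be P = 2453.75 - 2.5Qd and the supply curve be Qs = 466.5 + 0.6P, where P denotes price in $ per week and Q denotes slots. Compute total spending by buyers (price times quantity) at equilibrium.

Inverting to quantity form: Qd = 981.5 - 0.4P.
The market clears where 981.5 - 0.4P = 466.5 + 0.6P. Rearranging, P = 515, hence P* = 515.
Then Q* = 981.5 - 0.4(515) = 775.5.
Total spending by buyers = P* × Q* = 515 × 775.5 = 399382.5.

Total spending by buyers = 399382.5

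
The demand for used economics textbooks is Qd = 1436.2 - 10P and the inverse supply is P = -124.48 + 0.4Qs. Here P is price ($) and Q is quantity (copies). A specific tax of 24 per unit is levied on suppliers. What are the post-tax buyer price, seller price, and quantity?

Solving each curve for Q: Qs = 311.2 + 2.5P.
With a tax of 24 on suppliers, they supply based on the net price P_s = P_b - 24, so Qs = 251.2 + 2.5P_b.
Set Qd = Qs: 1436.2 - 10P_b = 251.2 + 2.5P_b, so 1185 = 12.5P_b and P_b = 94.8.
So P_s = 70.8 and the quantity traded is Q = 1436.2 - 10(94.8) = 488.2.

P_b = 94.8, P_s = 70.8, Q = 488.2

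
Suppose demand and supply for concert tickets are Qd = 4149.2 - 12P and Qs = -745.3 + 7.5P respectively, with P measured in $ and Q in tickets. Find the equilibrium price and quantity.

Set Qd = Qs: 4149.2 - 12P = -745.3 + 7.5P, so 4894.5 = 19.5P and P* = 251.
From the demand curve, Q* = 4149.2 - 12(251) = 1137.2.

P* = 251, Q* = 1137.2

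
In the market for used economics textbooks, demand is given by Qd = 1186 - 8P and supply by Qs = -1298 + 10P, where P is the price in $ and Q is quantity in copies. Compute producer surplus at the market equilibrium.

At equilibrium Qd = Qs, so 1186 - 8P = -1298 + 10P; collecting terms, 2484 = 18P and P* = 138.
Plugging P* into demand: Q* = 1186 - 8(138) = 82.
Supply choke price (Qs = 0): P = 129.8. Producer surplus = ½ × (138 - 129.8) × 82 = 336.2.

Producer surplus = 336.2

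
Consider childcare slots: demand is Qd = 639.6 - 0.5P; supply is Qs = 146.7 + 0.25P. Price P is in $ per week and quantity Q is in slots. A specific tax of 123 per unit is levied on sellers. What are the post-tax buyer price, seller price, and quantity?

P_b = 698.2, P_s = 575.2, Q = 290.5

The tax drives a wedge P_b - P_s = 123. Substituting P_s = P_b - 123 into supply: Qs = 115.95 + 0.25P_b.
Market clearing requires 639.6 - 0.5P_b = 115.95 + 0.25P_b; hence 523.65 = 0.75P_b and P_b = 698.2.
So P_s = 575.2 and the quantity traded is Q = 639.6 - 0.5(698.2) = 290.5.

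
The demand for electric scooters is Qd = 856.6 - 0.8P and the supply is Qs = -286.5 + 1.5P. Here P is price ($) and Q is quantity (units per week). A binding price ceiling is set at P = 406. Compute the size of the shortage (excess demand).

Shortage = 209.3

At P = 406: Qd = 531.8 and Qs = 322.5.
Shortage = Qd - Qs = 531.8 - 322.5 = 209.3.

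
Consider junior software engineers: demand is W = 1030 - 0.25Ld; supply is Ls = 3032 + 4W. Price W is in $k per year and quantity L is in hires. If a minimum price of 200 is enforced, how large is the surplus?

Surplus = 512

Rewriting in direct form: Ld = 4120 - 4W.
Evaluating both curves at the floor price 200 gives Ld = 3320, Ls = 3832.
Surplus = Ls - Ld = 3832 - 3320 = 512.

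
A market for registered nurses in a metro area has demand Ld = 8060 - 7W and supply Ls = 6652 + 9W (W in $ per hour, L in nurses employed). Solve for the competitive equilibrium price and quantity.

W* = 88, L* = 7444

At equilibrium Ld = Ls, so 8060 - 7W = 6652 + 9W; collecting terms, 1408 = 16W and W* = 88.
Substitute back: L* = 8060 - 7(88) = 7444.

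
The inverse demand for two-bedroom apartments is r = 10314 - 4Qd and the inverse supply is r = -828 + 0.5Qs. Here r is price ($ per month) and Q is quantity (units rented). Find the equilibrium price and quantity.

r* = 410, Q* = 2476

In direct form, Qd = 2578.5 - 0.25r and Qs = 1656 + 2r.
The market clears where 2578.5 - 0.25r = 1656 + 2r. Rearranging, 2.25r = 922.5, hence r* = 410.
Substitute back: Q* = 2578.5 - 0.25(410) = 2476.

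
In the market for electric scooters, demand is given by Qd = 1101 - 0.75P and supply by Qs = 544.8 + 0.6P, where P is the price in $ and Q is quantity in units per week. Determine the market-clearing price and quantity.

P* = 412, Q* = 792

At equilibrium Qd = Qs, so 1101 - 0.75P = 544.8 + 0.6P; collecting terms, 556.2 = 1.35P and P* = 412.
Substitute back: Q* = 1101 - 0.75(412) = 792.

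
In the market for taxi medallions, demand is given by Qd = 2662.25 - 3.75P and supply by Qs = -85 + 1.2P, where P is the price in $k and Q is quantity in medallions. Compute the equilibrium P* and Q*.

At equilibrium Qd = Qs, so 2662.25 - 3.75P = -85 + 1.2P; collecting terms, 2747.25 = 4.95P and P* = 555.
Then Q* = 2662.25 - 3.75(555) = 581.

P* = 555, Q* = 581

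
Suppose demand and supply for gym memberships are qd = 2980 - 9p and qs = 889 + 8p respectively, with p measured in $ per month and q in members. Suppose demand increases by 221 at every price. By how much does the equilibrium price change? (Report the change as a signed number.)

At equilibrium qd = qs, so 2980 - 9p = 889 + 8p; collecting terms, 2091 = 17p and p* = 123.
Plugging p* into demand: q* = 2980 - 9(123) = 1873.
After the shift, demand is qd = 3201 - 9p.
The new intersection has 2312 = 17p, i.e. p = 136, q = 1977.
Δp = 136 - 123 = 13.

Δp = 13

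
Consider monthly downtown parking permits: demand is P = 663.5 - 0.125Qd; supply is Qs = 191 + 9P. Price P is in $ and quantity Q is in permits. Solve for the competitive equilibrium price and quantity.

In direct form, Qd = 5308 - 8P.
Set Qd = Qs: 5308 - 8P = 191 + 9P, so 5117 = 17P and P* = 301.
Plugging P* into demand: Q* = 5308 - 8(301) = 2900.

P* = 301, Q* = 2900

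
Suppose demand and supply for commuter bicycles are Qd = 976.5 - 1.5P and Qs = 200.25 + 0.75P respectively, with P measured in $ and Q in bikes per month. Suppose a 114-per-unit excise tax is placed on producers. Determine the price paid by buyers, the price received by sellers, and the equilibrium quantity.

With a tax of 114 on producers, they supply based on the net price P_s = P_b - 114, so Qs = 114.75 + 0.75P_b.
Equate demand and the shifted supply: 976.5 - 1.5P_b = 114.75 + 0.75P_b, giving 2.25P_b = 861.75, so P_b = 383.
Then P_s = 383 - 114 = 269 and Q = 976.5 - 1.5(383) = 402.

P_b = 383, P_s = 269, Q = 402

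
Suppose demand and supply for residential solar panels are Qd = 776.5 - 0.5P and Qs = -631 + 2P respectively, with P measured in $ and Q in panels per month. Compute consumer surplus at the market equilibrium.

Consumer surplus = 245025

At equilibrium Qd = Qs, so 776.5 - 0.5P = -631 + 2P; collecting terms, 1407.5 = 2.5P and P* = 563.
Substitute back: Q* = 776.5 - 0.5(563) = 495.
Demand choke price (Qd = 0): P = 776.5/0.5 = 1553. Consumer surplus = ½ × (1553 - 563) × 495 = 245025.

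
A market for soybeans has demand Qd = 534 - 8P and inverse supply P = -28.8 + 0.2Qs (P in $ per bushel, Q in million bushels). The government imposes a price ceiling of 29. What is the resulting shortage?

Inverting to quantity form: Qs = 144 + 5P.
At P = 29: Qd = 302 and Qs = 289.
Shortage = Qd - Qs = 302 - 289 = 13.

Shortage = 13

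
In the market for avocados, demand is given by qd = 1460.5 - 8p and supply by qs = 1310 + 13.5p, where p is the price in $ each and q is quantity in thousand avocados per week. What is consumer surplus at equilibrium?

At equilibrium qd = qs, so 1460.5 - 8p = 1310 + 13.5p; collecting terms, 150.5 = 21.5p and p* = 7.
Then q* = 1460.5 - 8(7) = 1404.5.
Demand choke price (qd = 0): p = 1460.5/8 = 182.5625. Consumer surplus = ½ × (182.5625 - 7) × 1404.5 = 123288.765625.

Consumer surplus = 123288.765625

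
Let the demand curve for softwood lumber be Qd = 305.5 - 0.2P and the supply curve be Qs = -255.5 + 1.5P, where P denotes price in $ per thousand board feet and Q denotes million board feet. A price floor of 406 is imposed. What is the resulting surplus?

Surplus = 129.2

At P = 406: Qd = 224.3 and Qs = 353.5.
Surplus = Qs - Qd = 353.5 - 224.3 = 129.2.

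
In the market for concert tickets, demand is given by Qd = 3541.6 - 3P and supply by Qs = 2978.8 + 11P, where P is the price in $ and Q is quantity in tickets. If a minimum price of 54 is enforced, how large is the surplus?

Evaluating both curves at the floor price 54 gives Qd = 3379.6, Qs = 3572.8.
Surplus = Qs - Qd = 3572.8 - 3379.6 = 193.2.

Surplus = 193.2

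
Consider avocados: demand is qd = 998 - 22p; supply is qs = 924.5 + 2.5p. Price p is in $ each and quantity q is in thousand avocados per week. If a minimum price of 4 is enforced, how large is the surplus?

Surplus = 24.5

With p fixed at 4, quantity demanded is 910 and quantity supplied is 934.5.
Surplus = qs - qd = 934.5 - 910 = 24.5.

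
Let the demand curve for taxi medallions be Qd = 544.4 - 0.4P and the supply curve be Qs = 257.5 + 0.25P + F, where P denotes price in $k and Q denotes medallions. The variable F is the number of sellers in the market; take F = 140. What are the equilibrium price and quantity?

P* = 226, Q* = 454

With F = 140, supply is Qs = 397.5 + 0.25P.
At equilibrium Qd = Qs, so 544.4 - 0.4P = 397.5 + 0.25P; collecting terms, 146.9 = 0.65P and P* = 226.
Substitute back: Q* = 544.4 - 0.4(226) = 454.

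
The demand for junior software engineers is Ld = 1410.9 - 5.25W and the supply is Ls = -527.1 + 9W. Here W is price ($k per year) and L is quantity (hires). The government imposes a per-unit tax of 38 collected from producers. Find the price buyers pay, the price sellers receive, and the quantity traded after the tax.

W_b = 160, W_s = 122, L = 570.9

Producers keep W_s = W_b - 38 per unit, so supply in terms of the buyer price is Ls = -869.1 + 9W_b.
Market clearing requires 1410.9 - 5.25W_b = -869.1 + 9W_b; hence 2280 = 14.25W_b and W_b = 160.
So W_s = 122 and the quantity traded is L = 1410.9 - 5.25(160) = 570.9.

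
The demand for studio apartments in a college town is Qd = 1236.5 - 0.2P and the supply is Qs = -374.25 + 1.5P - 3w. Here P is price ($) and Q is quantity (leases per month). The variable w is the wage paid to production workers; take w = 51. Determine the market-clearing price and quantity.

With w = 51, supply is Qs = -527.25 + 1.5P.
At equilibrium Qd = Qs, so 1236.5 - 0.2P = -527.25 + 1.5P; collecting terms, 1763.75 = 1.7P and P* = 1037.5.
Then Q* = 1236.5 - 0.2(1037.5) = 1029.

P* = 1037.5, Q* = 1029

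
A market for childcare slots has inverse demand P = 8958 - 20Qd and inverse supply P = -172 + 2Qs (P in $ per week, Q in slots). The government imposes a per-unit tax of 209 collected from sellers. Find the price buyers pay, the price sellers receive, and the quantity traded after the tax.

Inverting to quantity form: Qd = 447.9 - 0.05P and Qs = 86 + 0.5P.
With a tax of 209 on sellers, they supply based on the net price P_s = P_b - 209, so Qs = -18.5 + 0.5P_b.
Market clearing requires 447.9 - 0.05P_b = -18.5 + 0.5P_b; hence 466.4 = 0.55P_b and P_b = 848.
So P_s = 639 and the quantity traded is Q = 447.9 - 0.05(848) = 405.5.

P_b = 848, P_s = 639, Q = 405.5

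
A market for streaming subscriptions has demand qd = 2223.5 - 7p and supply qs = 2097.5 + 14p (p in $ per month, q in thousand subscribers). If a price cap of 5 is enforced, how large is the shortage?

Evaluating both curves at the ceiling price 5 gives qd = 2188.5, qs = 2167.5.
Shortage = qd - qs = 2188.5 - 2167.5 = 21.

Shortage = 21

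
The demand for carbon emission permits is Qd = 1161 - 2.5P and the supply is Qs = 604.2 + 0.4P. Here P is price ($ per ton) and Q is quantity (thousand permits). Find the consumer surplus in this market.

Equating demand and supply, 1161 - 2.5P = 604.2 + 0.4P gives 2.9P = 556.8, so P* = 192.
From the demand curve, Q* = 1161 - 2.5(192) = 681.
Demand choke price (Qd = 0): P = 1161/2.5 = 464.4. Consumer surplus = ½ × (464.4 - 192) × 681 = 92752.2.

Consumer surplus = 92752.2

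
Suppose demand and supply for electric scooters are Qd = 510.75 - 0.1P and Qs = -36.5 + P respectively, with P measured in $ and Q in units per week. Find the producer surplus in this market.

Producer surplus = 106260.5

Set Qd = Qs: 510.75 - 0.1P = -36.5 + P, so 547.25 = 1.1P and P* = 497.5.
Plugging P* into demand: Q* = 510.75 - 0.1(497.5) = 461.
Supply choke price (Qs = 0): P = 36.5. Producer surplus = ½ × (497.5 - 36.5) × 461 = 106260.5.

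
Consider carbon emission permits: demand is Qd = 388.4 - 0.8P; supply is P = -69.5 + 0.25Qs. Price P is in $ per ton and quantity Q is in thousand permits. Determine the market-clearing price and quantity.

P* = 23, Q* = 370

In direct form, Qs = 278 + 4P.
The market clears where 388.4 - 0.8P = 278 + 4P. Rearranging, 4.8P = 110.4, hence P* = 23.
Substitute back: Q* = 388.4 - 0.8(23) = 370.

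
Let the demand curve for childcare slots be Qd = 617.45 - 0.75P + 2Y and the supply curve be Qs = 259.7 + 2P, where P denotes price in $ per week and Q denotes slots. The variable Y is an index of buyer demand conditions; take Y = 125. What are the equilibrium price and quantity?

With Y = 125, demand is Qd = 867.45 - 0.75P.
At equilibrium Qd = Qs, so 867.45 - 0.75P = 259.7 + 2P; collecting terms, 607.75 = 2.75P and P* = 221.
Plugging P* into demand: Q* = 867.45 - 0.75(221) = 701.7.

P* = 221, Q* = 701.7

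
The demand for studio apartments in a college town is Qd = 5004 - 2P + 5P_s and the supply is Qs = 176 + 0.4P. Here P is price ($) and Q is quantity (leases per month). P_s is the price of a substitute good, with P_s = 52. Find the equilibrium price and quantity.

With P_s = 52, demand is Qd = 5264 - 2P.
At equilibrium Qd = Qs, so 5264 - 2P = 176 + 0.4P; collecting terms, 5088 = 2.4P and P* = 2120.
From the demand curve, Q* = 5264 - 2(2120) = 1024.

P* = 2120, Q* = 1024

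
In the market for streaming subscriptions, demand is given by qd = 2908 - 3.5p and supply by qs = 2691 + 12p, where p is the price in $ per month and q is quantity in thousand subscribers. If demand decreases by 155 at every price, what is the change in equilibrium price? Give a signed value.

Equating demand and supply, 2908 - 3.5p = 2691 + 12p gives 15.5p = 217, so p* = 14.
Then q* = 2908 - 3.5(14) = 2859.
After the shift, demand is qd = 2753 - 3.5p.
Re-solving, 15.5p = 62 gives p = 4 and q = 2739.
Δp = 4 - 14 = -10.

Δp = -10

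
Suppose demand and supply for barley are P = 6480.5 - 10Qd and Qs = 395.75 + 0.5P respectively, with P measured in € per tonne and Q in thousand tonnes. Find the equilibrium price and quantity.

P* = 420.5, Q* = 606

Inverting to quantity form: Qd = 648.05 - 0.1P.
Equating demand and supply, 648.05 - 0.1P = 395.75 + 0.5P gives 0.6P = 252.3, so P* = 420.5.
From the demand curve, Q* = 648.05 - 0.1(420.5) = 606.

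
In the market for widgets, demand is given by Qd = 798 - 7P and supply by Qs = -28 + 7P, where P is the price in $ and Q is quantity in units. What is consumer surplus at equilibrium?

Set Qd = Qs: 798 - 7P = -28 + 7P, so 826 = 14P and P* = 59.
From the demand curve, Q* = 798 - 7(59) = 385.
Demand choke price (Qd = 0): P = 798/7 = 114. Consumer surplus = ½ × (114 - 59) × 385 = 10587.5.

Consumer surplus = 10587.5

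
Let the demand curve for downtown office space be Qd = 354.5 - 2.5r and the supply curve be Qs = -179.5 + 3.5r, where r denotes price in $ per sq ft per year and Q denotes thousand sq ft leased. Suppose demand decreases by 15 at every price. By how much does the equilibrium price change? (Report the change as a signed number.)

At equilibrium Qd = Qs, so 354.5 - 2.5r = -179.5 + 3.5r; collecting terms, 534 = 6r and r* = 89.
Substitute back: Q* = 354.5 - 2.5(89) = 132.
After the shift, demand is Qd = 339.5 - 2.5r.
The new intersection has 519 = 6r, i.e. r = 86.5, Q = 123.25.
Δr = 86.5 - 89 = -2.5.

Δr = -2.5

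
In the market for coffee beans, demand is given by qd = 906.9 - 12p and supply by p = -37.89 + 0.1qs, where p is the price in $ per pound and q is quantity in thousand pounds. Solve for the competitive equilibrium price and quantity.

In direct form, qs = 378.9 + 10p.
The market clears where 906.9 - 12p = 378.9 + 10p. Rearranging, 22p = 528, hence p* = 24.
Then q* = 906.9 - 12(24) = 618.9.

p* = 24, q* = 618.9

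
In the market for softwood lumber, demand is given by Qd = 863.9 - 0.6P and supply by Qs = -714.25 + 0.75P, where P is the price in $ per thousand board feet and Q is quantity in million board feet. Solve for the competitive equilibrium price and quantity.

At equilibrium Qd = Qs, so 863.9 - 0.6P = -714.25 + 0.75P; collecting terms, 1578.15 = 1.35P and P* = 1169.
Substitute back: Q* = 863.9 - 0.6(1169) = 162.5.

P* = 1169, Q* = 162.5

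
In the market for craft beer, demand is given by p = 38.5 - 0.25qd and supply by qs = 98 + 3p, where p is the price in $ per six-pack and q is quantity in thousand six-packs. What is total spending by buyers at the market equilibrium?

In direct form, qd = 154 - 4p.
Equating demand and supply, 154 - 4p = 98 + 3p gives 7p = 56, so p* = 8.
Substitute back: q* = 154 - 4(8) = 122.
Total spending by buyers = p* × q* = 8 × 122 = 976.

Total spending by buyers = 976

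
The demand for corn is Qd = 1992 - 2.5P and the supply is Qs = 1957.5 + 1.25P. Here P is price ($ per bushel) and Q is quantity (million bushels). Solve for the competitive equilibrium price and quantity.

Set Qd = Qs: 1992 - 2.5P = 1957.5 + 1.25P, so 34.5 = 3.75P and P* = 9.2.
Substitute back: Q* = 1992 - 2.5(9.2) = 1969.

P* = 9.2, Q* = 1969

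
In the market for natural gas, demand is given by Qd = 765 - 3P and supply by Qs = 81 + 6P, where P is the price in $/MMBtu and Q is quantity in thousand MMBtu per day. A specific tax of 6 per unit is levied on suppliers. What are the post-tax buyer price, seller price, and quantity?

With a tax of 6 on suppliers, they supply based on the net price P_s = P_b - 6, so Qs = 45 + 6P_b.
Market clearing requires 765 - 3P_b = 45 + 6P_b; hence 720 = 9P_b and P_b = 80.
Then P_s = 80 - 6 = 74 and Q = 765 - 3(80) = 525.

P_b = 80, P_s = 74, Q = 525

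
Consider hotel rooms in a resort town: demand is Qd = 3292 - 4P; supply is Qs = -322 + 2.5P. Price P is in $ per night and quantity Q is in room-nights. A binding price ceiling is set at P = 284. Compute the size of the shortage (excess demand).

Shortage = 1768

At P = 284: Qd = 2156 and Qs = 388.
Shortage = Qd - Qs = 2156 - 388 = 1768.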